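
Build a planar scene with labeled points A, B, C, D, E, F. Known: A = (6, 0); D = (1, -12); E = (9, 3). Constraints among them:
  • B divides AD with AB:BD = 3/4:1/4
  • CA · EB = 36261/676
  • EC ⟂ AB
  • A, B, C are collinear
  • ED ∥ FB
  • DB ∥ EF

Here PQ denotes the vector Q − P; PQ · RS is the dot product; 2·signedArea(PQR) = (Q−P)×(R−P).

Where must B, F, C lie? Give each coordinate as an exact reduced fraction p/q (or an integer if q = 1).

1. B_x = 9/4  [B divides AD with AB:BD = 3/4:1/4]
2. B_y = -9  [B divides AD with AB:BD = 3/4:1/4]
   → B = (9/4, -9)
3. F_x = 41/4  [ED ∥ FB ∩ DB ∥ EF]
4. F_y = 6  [ED ∥ FB ∩ DB ∥ EF]
   → F = (41/4, 6)
5. C_x = 1269/169  [A, B, C are collinear ∩ EC ⟂ AB]
6. C_y = 612/169  [A, B, C are collinear ∩ EC ⟂ AB]
   → C = (1269/169, 612/169)

B = (9/4, -9)
C = (1269/169, 612/169)
F = (41/4, 6)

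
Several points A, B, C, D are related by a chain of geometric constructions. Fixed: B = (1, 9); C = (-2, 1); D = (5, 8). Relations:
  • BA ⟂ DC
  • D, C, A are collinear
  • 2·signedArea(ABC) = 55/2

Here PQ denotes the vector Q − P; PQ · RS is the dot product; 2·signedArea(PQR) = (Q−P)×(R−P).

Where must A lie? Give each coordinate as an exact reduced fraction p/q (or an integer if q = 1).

1. A_x = 7/2  [D, C, A are collinear ∩ BA ⟂ DC]
2. A_y = 13/2  [D, C, A are collinear ∩ BA ⟂ DC]
   → A = (7/2, 13/2)

A = (7/2, 13/2)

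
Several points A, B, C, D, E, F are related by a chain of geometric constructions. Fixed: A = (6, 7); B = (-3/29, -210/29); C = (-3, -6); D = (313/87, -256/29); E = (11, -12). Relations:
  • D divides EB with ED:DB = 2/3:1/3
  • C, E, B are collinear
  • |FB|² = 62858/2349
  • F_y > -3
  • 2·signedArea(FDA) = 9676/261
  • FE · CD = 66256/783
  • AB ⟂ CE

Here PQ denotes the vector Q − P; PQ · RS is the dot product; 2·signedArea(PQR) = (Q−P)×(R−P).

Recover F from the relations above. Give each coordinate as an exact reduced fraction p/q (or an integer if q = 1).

1. F_x = 574/261  [2·signedArea(FDA) = 9676/261 ∩ FE · CD = 66256/783]
2. F_y = -227/87  [2·signedArea(FDA) = 9676/261 ∩ FE · CD = 66256/783]
   → F = (574/261, -227/87)

F = (574/261, -227/87)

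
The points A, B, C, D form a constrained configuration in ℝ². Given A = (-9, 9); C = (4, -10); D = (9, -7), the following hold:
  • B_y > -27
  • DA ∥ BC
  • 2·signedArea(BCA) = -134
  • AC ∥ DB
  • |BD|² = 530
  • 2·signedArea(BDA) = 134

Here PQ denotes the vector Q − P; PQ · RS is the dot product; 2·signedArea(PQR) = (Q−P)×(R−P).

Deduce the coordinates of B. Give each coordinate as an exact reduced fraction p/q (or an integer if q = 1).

B = (22, -26)

1. B_x = 22  [DA ∥ BC ∩ AC ∥ DB]
2. B_y = -26  [DA ∥ BC ∩ AC ∥ DB]
   → B = (22, -26)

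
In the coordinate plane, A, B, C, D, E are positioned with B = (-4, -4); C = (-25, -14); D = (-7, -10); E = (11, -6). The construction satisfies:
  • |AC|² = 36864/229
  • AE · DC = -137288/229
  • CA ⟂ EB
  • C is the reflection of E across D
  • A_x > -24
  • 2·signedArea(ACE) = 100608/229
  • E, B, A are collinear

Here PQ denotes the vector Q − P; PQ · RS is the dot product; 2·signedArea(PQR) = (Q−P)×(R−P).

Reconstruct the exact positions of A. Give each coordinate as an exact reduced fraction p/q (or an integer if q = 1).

A = (-5341/229, -326/229)

1. A_x = -5341/229  [E, B, A are collinear ∩ CA ⟂ EB]
2. A_y = -326/229  [E, B, A are collinear ∩ CA ⟂ EB]
   → A = (-5341/229, -326/229)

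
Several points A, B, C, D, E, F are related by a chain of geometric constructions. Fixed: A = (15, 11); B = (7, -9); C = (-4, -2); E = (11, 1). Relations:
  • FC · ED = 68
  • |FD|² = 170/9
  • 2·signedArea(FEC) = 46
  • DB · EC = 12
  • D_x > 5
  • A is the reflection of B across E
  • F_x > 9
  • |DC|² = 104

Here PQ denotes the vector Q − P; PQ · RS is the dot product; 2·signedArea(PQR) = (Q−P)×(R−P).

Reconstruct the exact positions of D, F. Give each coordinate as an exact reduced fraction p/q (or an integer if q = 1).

1. D_x = 6  [line 15·x + 3·y + -90 = 0 ∩ |DC|² = 104]
2. D_y = 0  [line 15·x + 3·y + -90 = 0 ∩ |DC|² = 104]
   → D = (6, 0)
3. F_x = 29/3  [2·signedArea(FEC) = 46 ∩ FC · ED = 68]
4. F_y = -7/3  [2·signedArea(FEC) = 46 ∩ FC · ED = 68]
   → F = (29/3, -7/3)

D = (6, 0)
F = (29/3, -7/3)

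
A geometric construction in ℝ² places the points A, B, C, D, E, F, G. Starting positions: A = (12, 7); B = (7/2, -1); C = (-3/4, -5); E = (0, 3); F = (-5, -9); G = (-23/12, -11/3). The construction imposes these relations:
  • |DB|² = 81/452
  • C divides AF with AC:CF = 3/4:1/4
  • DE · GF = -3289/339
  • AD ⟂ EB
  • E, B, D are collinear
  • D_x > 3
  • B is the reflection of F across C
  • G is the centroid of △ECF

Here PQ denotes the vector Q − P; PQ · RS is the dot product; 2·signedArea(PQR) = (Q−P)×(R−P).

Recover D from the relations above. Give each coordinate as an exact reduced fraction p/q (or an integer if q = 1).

D = (364/113, -77/113)

1. D_x = 364/113  [E, B, D are collinear ∩ AD ⟂ EB]
2. D_y = -77/113  [E, B, D are collinear ∩ AD ⟂ EB]
   → D = (364/113, -77/113)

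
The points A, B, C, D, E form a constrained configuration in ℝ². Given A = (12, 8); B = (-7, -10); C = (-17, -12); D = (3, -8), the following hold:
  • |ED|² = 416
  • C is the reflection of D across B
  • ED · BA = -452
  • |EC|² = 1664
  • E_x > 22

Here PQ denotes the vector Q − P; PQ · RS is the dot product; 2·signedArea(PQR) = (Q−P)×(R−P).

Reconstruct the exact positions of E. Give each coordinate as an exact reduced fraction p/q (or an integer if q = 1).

1. E_x = 23  [line -19·x + -18·y + 365 = 0 ∩ |ED|² = 416]
2. E_y = -4  [line -19·x + -18·y + 365 = 0 ∩ |ED|² = 416]
   → E = (23, -4)

E = (23, -4)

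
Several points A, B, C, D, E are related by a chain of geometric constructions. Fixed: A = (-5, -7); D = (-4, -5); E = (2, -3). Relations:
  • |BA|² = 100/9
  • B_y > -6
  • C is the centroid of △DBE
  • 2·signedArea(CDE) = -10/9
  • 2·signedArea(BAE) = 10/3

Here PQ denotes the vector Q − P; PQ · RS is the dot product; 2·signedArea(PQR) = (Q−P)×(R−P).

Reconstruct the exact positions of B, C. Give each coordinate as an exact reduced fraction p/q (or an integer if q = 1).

1. B_x = -7/3  [line -4·x + 7·y + 77/3 = 0 ∩ |BA|² = 100/9]
2. B_y = -5  [line -4·x + 7·y + 77/3 = 0 ∩ |BA|² = 100/9]
   → B = (-7/3, -5)
3. C_x = -13/9  [C is the centroid of △DBE]
4. C_y = -13/3  [C is the centroid of △DBE]
   → C = (-13/9, -13/3)

B = (-7/3, -5)
C = (-13/9, -13/3)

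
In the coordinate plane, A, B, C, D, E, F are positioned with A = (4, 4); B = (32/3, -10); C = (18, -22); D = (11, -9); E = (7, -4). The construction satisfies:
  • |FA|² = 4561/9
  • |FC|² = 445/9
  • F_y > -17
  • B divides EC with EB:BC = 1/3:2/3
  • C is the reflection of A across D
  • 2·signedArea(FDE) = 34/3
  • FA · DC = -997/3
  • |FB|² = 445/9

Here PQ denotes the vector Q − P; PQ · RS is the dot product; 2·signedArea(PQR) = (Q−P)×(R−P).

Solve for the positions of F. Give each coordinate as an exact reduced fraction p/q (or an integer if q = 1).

F = (43/3, -16)

1. F_x = 43/3  [2·signedArea(FDE) = 34/3 ∩ FA · DC = -997/3]
2. F_y = -16  [2·signedArea(FDE) = 34/3 ∩ FA · DC = -997/3]
   → F = (43/3, -16)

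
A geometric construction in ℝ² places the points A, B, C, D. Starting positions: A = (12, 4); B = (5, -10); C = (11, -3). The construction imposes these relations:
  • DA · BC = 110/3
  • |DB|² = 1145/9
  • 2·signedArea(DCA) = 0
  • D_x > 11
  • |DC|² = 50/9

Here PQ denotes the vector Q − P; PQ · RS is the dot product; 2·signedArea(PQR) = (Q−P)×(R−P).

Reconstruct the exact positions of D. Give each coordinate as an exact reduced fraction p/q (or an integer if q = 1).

1. D_x = 34/3  [2·signedArea(DCA) = 0 ∩ DA · BC = 110/3]
2. D_y = -2/3  [2·signedArea(DCA) = 0 ∩ DA · BC = 110/3]
   → D = (34/3, -2/3)

D = (34/3, -2/3)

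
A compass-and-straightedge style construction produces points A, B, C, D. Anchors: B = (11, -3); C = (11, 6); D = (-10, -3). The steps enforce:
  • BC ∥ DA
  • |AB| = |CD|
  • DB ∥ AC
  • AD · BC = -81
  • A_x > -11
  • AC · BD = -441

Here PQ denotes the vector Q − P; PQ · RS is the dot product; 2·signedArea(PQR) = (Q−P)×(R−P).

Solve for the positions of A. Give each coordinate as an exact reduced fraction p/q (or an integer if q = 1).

1. A_x = -10  [DB ∥ AC ∩ BC ∥ DA]
2. A_y = 6  [DB ∥ AC ∩ BC ∥ DA]
   → A = (-10, 6)

A = (-10, 6)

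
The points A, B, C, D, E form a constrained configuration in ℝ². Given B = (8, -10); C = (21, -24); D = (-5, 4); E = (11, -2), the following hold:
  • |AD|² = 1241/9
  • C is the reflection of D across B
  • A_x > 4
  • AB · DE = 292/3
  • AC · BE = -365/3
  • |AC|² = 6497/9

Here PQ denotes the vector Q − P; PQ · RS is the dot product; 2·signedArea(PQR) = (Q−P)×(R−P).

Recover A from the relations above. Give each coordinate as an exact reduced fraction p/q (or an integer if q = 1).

A = (14/3, -8/3)

1. A_x = 14/3  [AB · DE = 292/3 ∩ AC · BE = -365/3]
2. A_y = -8/3  [AB · DE = 292/3 ∩ AC · BE = -365/3]
   → A = (14/3, -8/3)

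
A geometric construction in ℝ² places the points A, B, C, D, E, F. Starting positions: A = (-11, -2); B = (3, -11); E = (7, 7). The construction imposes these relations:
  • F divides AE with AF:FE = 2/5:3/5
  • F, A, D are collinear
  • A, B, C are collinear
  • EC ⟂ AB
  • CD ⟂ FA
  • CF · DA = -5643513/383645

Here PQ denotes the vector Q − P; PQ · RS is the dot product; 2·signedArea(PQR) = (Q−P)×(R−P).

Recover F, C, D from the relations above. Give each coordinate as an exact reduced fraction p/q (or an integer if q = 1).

C = (-653/277, -2093/277)
D = (-8737/1385, 479/1385)
F = (-19/5, 8/5)

1. F_x = -19/5  [F divides AE with AF:FE = 2/5:3/5]
2. F_y = 8/5  [F divides AE with AF:FE = 2/5:3/5]
   → F = (-19/5, 8/5)
3. C_x = -653/277  [A, B, C are collinear ∩ EC ⟂ AB]
4. C_y = -2093/277  [A, B, C are collinear ∩ EC ⟂ AB]
   → C = (-653/277, -2093/277)
5. D_x = -8737/1385  [F, A, D are collinear ∩ CD ⟂ FA]
6. D_y = 479/1385  [F, A, D are collinear ∩ CD ⟂ FA]
   → D = (-8737/1385, 479/1385)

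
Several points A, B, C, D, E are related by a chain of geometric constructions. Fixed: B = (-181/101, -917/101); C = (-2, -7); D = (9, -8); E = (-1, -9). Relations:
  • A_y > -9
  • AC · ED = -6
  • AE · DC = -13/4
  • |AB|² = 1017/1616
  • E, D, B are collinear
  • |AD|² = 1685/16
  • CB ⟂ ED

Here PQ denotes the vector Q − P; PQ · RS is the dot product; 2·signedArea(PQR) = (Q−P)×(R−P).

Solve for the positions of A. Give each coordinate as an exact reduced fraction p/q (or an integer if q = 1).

A = (-5/4, -17/2)

1. A_x = -5/4  [AC · ED = -6 ∩ AE · DC = -13/4]
2. A_y = -17/2  [AC · ED = -6 ∩ AE · DC = -13/4]
   → A = (-5/4, -17/2)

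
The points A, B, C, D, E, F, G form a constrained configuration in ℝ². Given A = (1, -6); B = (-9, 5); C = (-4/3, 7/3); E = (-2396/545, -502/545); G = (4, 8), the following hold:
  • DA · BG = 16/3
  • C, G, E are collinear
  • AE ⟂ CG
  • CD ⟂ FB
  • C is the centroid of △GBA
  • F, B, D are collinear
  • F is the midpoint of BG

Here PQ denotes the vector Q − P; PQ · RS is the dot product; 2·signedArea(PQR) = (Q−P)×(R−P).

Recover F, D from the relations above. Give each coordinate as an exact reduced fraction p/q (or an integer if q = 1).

D = (-1231/534, 1165/178)
F = (-5/2, 13/2)

1. F_x = -5/2  [F is the midpoint of BG]
2. F_y = 13/2  [F is the midpoint of BG]
   → F = (-5/2, 13/2)
3. D_x = -1231/534  [F, B, D are collinear ∩ CD ⟂ FB]
4. D_y = 1165/178  [F, B, D are collinear ∩ CD ⟂ FB]
   → D = (-1231/534, 1165/178)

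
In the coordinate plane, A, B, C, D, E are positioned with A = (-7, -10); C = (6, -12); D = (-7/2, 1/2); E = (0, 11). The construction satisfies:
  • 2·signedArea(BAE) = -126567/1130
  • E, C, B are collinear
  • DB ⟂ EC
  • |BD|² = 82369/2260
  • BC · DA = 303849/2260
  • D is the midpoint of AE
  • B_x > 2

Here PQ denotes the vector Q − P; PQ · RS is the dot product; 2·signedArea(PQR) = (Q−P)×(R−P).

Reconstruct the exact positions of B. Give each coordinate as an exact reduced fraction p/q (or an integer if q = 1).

B = (1323/565, 2287/1130)

1. B_x = 1323/565  [E, C, B are collinear ∩ DB ⟂ EC]
2. B_y = 2287/1130  [E, C, B are collinear ∩ DB ⟂ EC]
   → B = (1323/565, 2287/1130)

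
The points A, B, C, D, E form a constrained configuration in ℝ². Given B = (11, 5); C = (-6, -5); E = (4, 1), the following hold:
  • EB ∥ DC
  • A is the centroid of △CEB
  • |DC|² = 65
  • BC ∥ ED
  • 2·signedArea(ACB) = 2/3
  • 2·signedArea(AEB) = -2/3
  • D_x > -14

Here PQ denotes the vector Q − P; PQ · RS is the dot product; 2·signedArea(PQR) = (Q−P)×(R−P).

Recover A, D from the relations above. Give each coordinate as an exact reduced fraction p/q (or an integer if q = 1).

A = (3, 1/3)
D = (-13, -9)

1. A_x = 3  [A is the centroid of △CEB]
2. A_y = 1/3  [A is the centroid of △CEB]
   → A = (3, 1/3)
3. D_x = -13  [EB ∥ DC ∩ BC ∥ ED]
4. D_y = -9  [EB ∥ DC ∩ BC ∥ ED]
   → D = (-13, -9)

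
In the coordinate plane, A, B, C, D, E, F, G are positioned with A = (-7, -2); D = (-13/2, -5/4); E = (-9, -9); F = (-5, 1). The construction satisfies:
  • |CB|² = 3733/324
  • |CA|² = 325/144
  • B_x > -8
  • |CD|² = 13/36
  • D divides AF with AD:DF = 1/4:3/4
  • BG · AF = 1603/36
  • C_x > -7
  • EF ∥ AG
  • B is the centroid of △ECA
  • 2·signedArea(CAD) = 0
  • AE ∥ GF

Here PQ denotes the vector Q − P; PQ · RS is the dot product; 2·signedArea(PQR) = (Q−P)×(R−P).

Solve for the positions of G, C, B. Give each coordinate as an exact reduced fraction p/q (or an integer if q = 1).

B = (-133/18, -47/12)
C = (-37/6, -3/4)
G = (-3, 8)

1. G_x = -3  [AE ∥ GF ∩ EF ∥ AG]
2. G_y = 8  [AE ∥ GF ∩ EF ∥ AG]
   → G = (-3, 8)
3. C_x = -37/6  [line -3/4·x + 1/2·y + -17/4 = 0 ∩ |CA|² = 325/144]
4. C_y = -3/4  [line -3/4·x + 1/2·y + -17/4 = 0 ∩ |CA|² = 325/144]
   → C = (-37/6, -3/4)
5. B_x = -133/18  [B is the centroid of △ECA]
6. B_y = -47/12  [B is the centroid of △ECA]
   → B = (-133/18, -47/12)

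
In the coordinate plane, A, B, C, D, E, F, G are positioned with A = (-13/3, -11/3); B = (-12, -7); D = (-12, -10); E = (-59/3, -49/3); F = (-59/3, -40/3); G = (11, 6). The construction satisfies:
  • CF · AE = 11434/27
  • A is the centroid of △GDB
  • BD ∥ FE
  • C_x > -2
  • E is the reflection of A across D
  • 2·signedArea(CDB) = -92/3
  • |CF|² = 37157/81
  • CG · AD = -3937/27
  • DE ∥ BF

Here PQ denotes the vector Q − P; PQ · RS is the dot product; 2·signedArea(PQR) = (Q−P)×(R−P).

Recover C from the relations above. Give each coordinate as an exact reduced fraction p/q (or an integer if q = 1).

1. C_x = -16/9  [CF · AE = 11434/27 ∩ 2·signedArea(CDB) = -92/3]
2. C_y = -14/9  [CF · AE = 11434/27 ∩ 2·signedArea(CDB) = -92/3]
   → C = (-16/9, -14/9)

C = (-16/9, -14/9)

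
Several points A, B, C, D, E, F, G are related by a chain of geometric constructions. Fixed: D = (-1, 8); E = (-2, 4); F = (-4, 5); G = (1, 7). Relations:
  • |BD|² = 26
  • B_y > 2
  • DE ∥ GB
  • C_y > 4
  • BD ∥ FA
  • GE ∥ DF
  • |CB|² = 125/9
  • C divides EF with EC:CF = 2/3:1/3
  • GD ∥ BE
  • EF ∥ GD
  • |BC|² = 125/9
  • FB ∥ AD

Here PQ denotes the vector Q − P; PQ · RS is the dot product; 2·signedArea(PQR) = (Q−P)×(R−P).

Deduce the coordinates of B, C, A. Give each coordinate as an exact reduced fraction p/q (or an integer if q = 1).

1. B_x = 0  [GD ∥ BE ∩ DE ∥ GB]
2. B_y = 3  [GD ∥ BE ∩ DE ∥ GB]
   → B = (0, 3)
3. C_x = -10/3  [C divides EF with EC:CF = 2/3:1/3]
4. C_y = 14/3  [C divides EF with EC:CF = 2/3:1/3]
   → C = (-10/3, 14/3)
5. A_x = -5  [FB ∥ AD ∩ BD ∥ FA]
6. A_y = 10  [FB ∥ AD ∩ BD ∥ FA]
   → A = (-5, 10)

A = (-5, 10)
B = (0, 3)
C = (-10/3, 14/3)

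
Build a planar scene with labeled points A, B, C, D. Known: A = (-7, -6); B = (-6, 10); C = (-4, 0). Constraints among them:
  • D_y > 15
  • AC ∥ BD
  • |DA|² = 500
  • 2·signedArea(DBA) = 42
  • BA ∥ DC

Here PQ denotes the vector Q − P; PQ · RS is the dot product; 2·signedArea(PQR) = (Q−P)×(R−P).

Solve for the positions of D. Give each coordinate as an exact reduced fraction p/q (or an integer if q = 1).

1. D_x = -3  [BA ∥ DC ∩ AC ∥ BD]
2. D_y = 16  [BA ∥ DC ∩ AC ∥ BD]
   → D = (-3, 16)

D = (-3, 16)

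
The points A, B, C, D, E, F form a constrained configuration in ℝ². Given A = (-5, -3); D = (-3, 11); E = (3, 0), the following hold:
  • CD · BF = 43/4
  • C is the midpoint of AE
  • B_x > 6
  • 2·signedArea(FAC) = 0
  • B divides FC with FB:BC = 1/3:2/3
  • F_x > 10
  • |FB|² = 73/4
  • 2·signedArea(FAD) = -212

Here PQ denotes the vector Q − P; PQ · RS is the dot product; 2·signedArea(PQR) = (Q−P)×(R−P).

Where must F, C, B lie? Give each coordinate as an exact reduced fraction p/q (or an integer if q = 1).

B = (7, 3/2)
C = (-1, -3/2)
F = (11, 3)

1. C_x = -1  [C is the midpoint of AE]
2. C_y = -3/2  [C is the midpoint of AE]
   → C = (-1, -3/2)
3. F_x = 11  [2·signedArea(FAC) = 0 ∩ 2·signedArea(FAD) = -212]
4. F_y = 3  [2·signedArea(FAC) = 0 ∩ 2·signedArea(FAD) = -212]
   → F = (11, 3)
5. B_x = 7  [B divides FC with FB:BC = 1/3:2/3]
6. B_y = 3/2  [B divides FC with FB:BC = 1/3:2/3]
   → B = (7, 3/2)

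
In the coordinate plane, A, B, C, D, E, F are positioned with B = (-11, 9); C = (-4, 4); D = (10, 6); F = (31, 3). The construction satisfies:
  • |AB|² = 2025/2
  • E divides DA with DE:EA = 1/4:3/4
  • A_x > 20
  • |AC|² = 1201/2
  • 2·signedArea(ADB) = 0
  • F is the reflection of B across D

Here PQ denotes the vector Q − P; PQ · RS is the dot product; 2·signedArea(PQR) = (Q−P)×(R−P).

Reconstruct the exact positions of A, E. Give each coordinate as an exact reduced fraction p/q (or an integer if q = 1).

1. A_x = 41/2  [line -3·x + -21·y + 156 = 0 ∩ |AC|² = 1201/2]
2. A_y = 9/2  [line -3·x + -21·y + 156 = 0 ∩ |AC|² = 1201/2]
   → A = (41/2, 9/2)
3. E_x = 101/8  [E divides DA with DE:EA = 1/4:3/4]
4. E_y = 45/8  [E divides DA with DE:EA = 1/4:3/4]
   → E = (101/8, 45/8)

A = (41/2, 9/2)
E = (101/8, 45/8)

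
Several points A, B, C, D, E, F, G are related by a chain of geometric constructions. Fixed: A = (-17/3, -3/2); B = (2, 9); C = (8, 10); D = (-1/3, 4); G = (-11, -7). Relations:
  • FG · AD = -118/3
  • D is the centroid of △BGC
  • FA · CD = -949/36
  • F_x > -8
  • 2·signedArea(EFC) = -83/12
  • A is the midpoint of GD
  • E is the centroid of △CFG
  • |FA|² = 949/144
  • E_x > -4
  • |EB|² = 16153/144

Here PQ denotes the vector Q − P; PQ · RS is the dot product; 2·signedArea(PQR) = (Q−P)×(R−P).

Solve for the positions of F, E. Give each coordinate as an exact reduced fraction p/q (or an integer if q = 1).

1. F_x = -31/4  [FG · AD = -118/3 ∩ FA · CD = -949/36]
2. F_y = -3  [FG · AD = -118/3 ∩ FA · CD = -949/36]
   → F = (-31/4, -3)
3. E_x = -43/12  [E is the centroid of △CFG]
4. E_y = 0  [E is the centroid of △CFG]
   → E = (-43/12, 0)

E = (-43/12, 0)
F = (-31/4, -3)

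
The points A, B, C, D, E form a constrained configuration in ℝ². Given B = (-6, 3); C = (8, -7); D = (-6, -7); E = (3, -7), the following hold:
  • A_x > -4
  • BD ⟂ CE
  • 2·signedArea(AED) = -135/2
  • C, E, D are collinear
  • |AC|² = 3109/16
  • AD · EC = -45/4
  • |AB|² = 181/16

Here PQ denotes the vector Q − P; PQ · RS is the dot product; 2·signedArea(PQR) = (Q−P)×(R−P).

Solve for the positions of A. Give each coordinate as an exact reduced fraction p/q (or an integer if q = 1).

1. A_x = -15/4  [AD · EC = -45/4 ∩ 2·signedArea(AED) = -135/2]
2. A_y = 1/2  [AD · EC = -45/4 ∩ 2·signedArea(AED) = -135/2]
   → A = (-15/4, 1/2)

A = (-15/4, 1/2)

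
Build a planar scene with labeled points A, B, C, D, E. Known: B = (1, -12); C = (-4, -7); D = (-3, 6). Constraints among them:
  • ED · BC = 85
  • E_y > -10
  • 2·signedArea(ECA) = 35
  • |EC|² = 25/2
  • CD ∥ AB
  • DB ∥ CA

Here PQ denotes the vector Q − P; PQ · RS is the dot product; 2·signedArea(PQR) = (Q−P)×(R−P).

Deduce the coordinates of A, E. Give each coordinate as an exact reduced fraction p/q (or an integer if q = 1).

A = (0, -25)
E = (-3/2, -19/2)

1. A_x = 0  [CD ∥ AB ∩ DB ∥ CA]
2. A_y = -25  [CD ∥ AB ∩ DB ∥ CA]
   → A = (0, -25)
3. E_x = -3/2  [ED · BC = 85 ∩ 2·signedArea(ECA) = 35]
4. E_y = -19/2  [ED · BC = 85 ∩ 2·signedArea(ECA) = 35]
   → E = (-3/2, -19/2)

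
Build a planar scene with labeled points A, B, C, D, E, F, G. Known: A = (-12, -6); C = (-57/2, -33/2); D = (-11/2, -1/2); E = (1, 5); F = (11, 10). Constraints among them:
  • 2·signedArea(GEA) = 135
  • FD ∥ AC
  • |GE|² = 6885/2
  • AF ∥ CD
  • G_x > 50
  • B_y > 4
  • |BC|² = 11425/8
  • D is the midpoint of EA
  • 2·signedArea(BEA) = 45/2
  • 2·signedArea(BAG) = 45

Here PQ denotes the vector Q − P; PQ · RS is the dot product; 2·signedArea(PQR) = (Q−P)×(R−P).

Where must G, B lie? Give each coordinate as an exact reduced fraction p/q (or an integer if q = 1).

1. G_x = 101/2  [line 11·x + -13·y + -81 = 0 ∩ |GE|² = 6885/2]
2. G_y = 73/2  [line 11·x + -13·y + -81 = 0 ∩ |GE|² = 6885/2]
   → G = (101/2, 73/2)
3. B_x = 11/4  [2·signedArea(BAG) = 45 ∩ 2·signedArea(BEA) = 45/2]
4. B_y = 19/4  [2·signedArea(BAG) = 45 ∩ 2·signedArea(BEA) = 45/2]
   → B = (11/4, 19/4)

B = (11/4, 19/4)
G = (101/2, 73/2)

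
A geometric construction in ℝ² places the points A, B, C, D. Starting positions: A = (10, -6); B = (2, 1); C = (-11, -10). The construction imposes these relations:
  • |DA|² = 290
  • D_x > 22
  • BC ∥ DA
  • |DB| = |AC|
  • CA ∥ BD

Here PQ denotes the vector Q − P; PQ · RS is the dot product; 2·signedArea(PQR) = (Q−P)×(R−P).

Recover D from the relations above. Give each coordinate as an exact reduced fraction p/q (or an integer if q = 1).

1. D_x = 23  [BC ∥ DA ∩ CA ∥ BD]
2. D_y = 5  [BC ∥ DA ∩ CA ∥ BD]
   → D = (23, 5)

D = (23, 5)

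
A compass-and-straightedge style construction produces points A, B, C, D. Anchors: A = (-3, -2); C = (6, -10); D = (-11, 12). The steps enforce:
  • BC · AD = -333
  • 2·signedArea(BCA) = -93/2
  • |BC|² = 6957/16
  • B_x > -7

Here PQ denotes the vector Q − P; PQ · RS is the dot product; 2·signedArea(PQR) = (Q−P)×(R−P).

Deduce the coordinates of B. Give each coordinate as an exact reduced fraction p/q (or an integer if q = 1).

B = (-27/4, 13/2)

1. B_x = -27/4  [BC · AD = -333 ∩ 2·signedArea(BCA) = -93/2]
2. B_y = 13/2  [BC · AD = -333 ∩ 2·signedArea(BCA) = -93/2]
   → B = (-27/4, 13/2)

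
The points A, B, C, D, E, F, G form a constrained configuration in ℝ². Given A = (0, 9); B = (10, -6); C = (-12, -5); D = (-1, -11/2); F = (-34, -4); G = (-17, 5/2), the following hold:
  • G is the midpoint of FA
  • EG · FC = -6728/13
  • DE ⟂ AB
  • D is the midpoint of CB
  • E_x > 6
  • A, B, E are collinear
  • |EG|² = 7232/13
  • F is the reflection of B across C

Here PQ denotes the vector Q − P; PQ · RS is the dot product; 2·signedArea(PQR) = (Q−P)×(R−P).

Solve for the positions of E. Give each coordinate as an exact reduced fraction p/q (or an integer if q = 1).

E = (83/13, -15/26)

1. E_x = 83/13  [A, B, E are collinear ∩ DE ⟂ AB]
2. E_y = -15/26  [A, B, E are collinear ∩ DE ⟂ AB]
   → E = (83/13, -15/26)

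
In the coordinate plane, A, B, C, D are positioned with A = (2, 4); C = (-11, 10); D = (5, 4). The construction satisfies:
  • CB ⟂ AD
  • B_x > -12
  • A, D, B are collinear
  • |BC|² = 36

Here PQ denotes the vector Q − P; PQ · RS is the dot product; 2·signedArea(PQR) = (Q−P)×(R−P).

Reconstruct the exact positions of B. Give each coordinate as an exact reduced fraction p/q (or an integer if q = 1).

B = (-11, 4)

1. B_x = -11  [A, D, B are collinear ∩ CB ⟂ AD]
2. B_y = 4  [A, D, B are collinear ∩ CB ⟂ AD]
   → B = (-11, 4)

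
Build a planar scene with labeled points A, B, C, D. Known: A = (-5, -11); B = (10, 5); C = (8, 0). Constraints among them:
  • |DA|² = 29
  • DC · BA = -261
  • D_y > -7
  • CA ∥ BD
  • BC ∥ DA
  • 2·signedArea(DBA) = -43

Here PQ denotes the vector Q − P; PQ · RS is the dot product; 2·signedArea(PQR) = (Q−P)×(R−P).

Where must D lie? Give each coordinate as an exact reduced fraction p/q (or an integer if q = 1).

D = (-3, -6)

1. D_x = -3  [BC ∥ DA ∩ CA ∥ BD]
2. D_y = -6  [BC ∥ DA ∩ CA ∥ BD]
   → D = (-3, -6)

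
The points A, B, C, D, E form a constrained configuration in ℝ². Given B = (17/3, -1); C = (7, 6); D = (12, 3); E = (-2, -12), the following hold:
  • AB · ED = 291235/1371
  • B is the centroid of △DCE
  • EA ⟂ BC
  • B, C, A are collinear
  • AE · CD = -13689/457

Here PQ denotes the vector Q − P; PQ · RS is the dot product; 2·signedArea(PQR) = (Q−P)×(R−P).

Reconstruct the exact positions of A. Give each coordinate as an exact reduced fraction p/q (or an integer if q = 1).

A = (1543/457, -5952/457)

1. A_x = 1543/457  [B, C, A are collinear ∩ EA ⟂ BC]
2. A_y = -5952/457  [B, C, A are collinear ∩ EA ⟂ BC]
   → A = (1543/457, -5952/457)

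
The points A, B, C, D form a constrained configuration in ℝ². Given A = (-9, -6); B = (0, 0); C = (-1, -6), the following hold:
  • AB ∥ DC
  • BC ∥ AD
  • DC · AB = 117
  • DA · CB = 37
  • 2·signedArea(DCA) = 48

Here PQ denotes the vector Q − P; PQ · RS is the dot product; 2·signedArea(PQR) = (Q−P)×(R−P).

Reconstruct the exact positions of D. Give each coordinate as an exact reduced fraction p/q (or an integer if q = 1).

1. D_x = -10  [AB ∥ DC ∩ BC ∥ AD]
2. D_y = -12  [AB ∥ DC ∩ BC ∥ AD]
   → D = (-10, -12)

D = (-10, -12)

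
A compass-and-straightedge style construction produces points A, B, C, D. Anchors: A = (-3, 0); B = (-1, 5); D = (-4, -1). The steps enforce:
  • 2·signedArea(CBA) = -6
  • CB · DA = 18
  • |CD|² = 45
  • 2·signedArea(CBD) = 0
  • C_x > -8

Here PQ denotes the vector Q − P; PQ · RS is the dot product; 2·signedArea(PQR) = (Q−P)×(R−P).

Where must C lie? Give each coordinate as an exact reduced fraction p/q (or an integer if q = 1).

C = (-7, -7)

1. C_x = -7  [2·signedArea(CBD) = 0 ∩ 2·signedArea(CBA) = -6]
2. C_y = -7  [2·signedArea(CBD) = 0 ∩ 2·signedArea(CBA) = -6]
   → C = (-7, -7)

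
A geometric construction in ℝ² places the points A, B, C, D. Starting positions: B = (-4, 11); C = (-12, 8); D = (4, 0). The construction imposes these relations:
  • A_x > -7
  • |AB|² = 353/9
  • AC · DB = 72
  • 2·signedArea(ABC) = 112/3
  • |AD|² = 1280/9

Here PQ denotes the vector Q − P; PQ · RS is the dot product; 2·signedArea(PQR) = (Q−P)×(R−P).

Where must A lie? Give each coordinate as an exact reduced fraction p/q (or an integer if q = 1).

A = (-20/3, 16/3)

1. A_x = -20/3  [AC · DB = 72 ∩ 2·signedArea(ABC) = 112/3]
2. A_y = 16/3  [AC · DB = 72 ∩ 2·signedArea(ABC) = 112/3]
   → A = (-20/3, 16/3)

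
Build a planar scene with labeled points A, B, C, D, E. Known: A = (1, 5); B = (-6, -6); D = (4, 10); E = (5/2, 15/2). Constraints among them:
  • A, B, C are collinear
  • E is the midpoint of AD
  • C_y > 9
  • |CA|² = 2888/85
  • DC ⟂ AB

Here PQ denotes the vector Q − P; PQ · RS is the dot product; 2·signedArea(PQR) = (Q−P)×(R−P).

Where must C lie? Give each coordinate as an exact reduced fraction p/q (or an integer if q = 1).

C = (351/85, 843/85)

1. C_x = 351/85  [A, B, C are collinear ∩ DC ⟂ AB]
2. C_y = 843/85  [A, B, C are collinear ∩ DC ⟂ AB]
   → C = (351/85, 843/85)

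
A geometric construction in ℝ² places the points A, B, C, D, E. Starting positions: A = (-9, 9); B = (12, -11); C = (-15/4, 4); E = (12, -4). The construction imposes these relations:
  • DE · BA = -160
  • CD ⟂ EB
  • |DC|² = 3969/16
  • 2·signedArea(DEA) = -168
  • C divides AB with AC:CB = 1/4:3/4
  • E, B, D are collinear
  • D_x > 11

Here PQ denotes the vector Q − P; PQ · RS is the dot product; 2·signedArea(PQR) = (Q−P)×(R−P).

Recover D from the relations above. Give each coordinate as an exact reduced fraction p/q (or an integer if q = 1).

1. D_x = 12  [E, B, D are collinear ∩ CD ⟂ EB]
2. D_y = 4  [E, B, D are collinear ∩ CD ⟂ EB]
   → D = (12, 4)

D = (12, 4)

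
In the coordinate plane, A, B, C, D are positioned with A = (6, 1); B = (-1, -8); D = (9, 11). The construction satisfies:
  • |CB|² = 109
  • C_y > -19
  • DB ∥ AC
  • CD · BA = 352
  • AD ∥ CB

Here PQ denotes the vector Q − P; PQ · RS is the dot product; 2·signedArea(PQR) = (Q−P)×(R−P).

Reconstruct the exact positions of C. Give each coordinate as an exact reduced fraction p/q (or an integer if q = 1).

C = (-4, -18)

1. C_x = -4  [AD ∥ CB ∩ DB ∥ AC]
2. C_y = -18  [AD ∥ CB ∩ DB ∥ AC]
   → C = (-4, -18)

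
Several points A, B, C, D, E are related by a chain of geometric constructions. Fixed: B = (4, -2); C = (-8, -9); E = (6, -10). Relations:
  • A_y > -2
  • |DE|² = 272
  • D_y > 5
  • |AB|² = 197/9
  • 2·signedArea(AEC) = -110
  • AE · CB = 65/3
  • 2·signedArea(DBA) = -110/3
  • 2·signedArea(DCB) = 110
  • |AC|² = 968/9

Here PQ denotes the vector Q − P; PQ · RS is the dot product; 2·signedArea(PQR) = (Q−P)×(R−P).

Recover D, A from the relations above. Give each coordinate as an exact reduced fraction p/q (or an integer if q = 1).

A = (-2/3, -5/3)
D = (2, 6)

1. D_x = 2  [line -7·x + 12·y + -58 = 0 ∩ |DE|² = 272]
2. D_y = 6  [line -7·x + 12·y + -58 = 0 ∩ |DE|² = 272]
   → D = (2, 6)
3. A_x = -2/3  [2·signedArea(DBA) = -110/3 ∩ 2·signedArea(AEC) = -110]
4. A_y = -5/3  [2·signedArea(DBA) = -110/3 ∩ 2·signedArea(AEC) = -110]
   → A = (-2/3, -5/3)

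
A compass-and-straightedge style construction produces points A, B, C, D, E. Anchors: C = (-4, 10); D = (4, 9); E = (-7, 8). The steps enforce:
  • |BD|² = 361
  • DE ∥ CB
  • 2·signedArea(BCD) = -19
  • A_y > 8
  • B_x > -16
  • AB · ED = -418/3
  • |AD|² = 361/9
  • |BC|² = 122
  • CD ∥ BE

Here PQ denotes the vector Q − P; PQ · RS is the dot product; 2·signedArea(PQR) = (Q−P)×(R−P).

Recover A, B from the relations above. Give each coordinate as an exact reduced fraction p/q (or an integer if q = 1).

A = (-7/3, 9)
B = (-15, 9)

1. B_x = -15  [CD ∥ BE ∩ DE ∥ CB]
2. B_y = 9  [CD ∥ BE ∩ DE ∥ CB]
   → B = (-15, 9)
3. A_x = -7/3  [line -11·x + -1·y + -50/3 = 0 ∩ |AD|² = 361/9]
4. A_y = 9  [line -11·x + -1·y + -50/3 = 0 ∩ |AD|² = 361/9]
   → A = (-7/3, 9)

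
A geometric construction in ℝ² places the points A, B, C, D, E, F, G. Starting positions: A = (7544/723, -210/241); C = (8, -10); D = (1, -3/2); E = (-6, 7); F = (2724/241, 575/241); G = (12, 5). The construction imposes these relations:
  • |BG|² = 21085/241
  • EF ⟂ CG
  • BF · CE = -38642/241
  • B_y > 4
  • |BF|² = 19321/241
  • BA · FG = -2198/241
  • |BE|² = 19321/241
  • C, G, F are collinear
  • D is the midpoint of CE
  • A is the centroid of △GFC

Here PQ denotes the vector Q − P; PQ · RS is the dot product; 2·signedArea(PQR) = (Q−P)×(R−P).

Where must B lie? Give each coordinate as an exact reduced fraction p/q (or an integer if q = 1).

B = (639/241, 1131/241)

1. B_x = 639/241  [BF · CE = -38642/241 ∩ BA · FG = -2198/241]
2. B_y = 1131/241  [BF · CE = -38642/241 ∩ BA · FG = -2198/241]
   → B = (639/241, 1131/241)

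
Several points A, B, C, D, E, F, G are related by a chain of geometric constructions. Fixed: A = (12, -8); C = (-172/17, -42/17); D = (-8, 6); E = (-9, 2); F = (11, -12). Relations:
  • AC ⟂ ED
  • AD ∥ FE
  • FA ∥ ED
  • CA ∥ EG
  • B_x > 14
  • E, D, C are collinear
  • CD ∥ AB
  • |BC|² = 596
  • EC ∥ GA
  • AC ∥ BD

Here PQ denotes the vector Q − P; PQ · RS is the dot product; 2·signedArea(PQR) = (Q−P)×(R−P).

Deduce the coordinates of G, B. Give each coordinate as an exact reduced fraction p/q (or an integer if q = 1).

B = (240/17, 8/17)
G = (223/17, -60/17)

1. G_x = 223/17  [EC ∥ GA ∩ CA ∥ EG]
2. G_y = -60/17  [EC ∥ GA ∩ CA ∥ EG]
   → G = (223/17, -60/17)
3. B_x = 240/17  [AC ∥ BD ∩ CD ∥ AB]
4. B_y = 8/17  [AC ∥ BD ∩ CD ∥ AB]
   → B = (240/17, 8/17)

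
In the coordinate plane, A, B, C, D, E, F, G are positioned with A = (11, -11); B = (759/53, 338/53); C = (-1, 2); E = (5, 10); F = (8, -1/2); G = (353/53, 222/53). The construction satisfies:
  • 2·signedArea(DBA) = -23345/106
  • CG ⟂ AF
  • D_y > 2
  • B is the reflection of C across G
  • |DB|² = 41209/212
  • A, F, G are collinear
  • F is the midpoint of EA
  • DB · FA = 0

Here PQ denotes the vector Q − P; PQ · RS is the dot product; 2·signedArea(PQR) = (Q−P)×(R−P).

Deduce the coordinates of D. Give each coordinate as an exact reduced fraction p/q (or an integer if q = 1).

D = (97/106, 135/53)

1. D_x = 97/106  [DB · FA = 0 ∩ 2·signedArea(DBA) = -23345/106]
2. D_y = 135/53  [DB · FA = 0 ∩ 2·signedArea(DBA) = -23345/106]
   → D = (97/106, 135/53)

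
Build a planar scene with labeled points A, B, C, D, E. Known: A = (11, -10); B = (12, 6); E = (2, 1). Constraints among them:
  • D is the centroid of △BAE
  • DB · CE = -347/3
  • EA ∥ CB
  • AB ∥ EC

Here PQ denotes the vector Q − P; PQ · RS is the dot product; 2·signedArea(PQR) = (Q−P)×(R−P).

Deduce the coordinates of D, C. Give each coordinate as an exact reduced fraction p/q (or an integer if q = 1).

C = (3, 17)
D = (25/3, -1)

1. D_x = 25/3  [D is the centroid of △BAE]
2. D_y = -1  [D is the centroid of △BAE]
   → D = (25/3, -1)
3. C_x = 3  [EA ∥ CB ∩ AB ∥ EC]
4. C_y = 17  [EA ∥ CB ∩ AB ∥ EC]
   → C = (3, 17)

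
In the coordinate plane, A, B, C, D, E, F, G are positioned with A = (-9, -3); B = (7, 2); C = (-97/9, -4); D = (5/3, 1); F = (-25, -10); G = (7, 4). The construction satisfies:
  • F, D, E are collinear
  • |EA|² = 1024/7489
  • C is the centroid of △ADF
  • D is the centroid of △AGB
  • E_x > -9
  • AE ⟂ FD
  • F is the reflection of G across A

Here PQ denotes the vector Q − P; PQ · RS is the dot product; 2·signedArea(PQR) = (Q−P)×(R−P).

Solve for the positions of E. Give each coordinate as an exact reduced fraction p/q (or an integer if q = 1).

E = (-66345/7489, -25027/7489)

1. E_x = -66345/7489  [F, D, E are collinear ∩ AE ⟂ FD]
2. E_y = -25027/7489  [F, D, E are collinear ∩ AE ⟂ FD]
   → E = (-66345/7489, -25027/7489)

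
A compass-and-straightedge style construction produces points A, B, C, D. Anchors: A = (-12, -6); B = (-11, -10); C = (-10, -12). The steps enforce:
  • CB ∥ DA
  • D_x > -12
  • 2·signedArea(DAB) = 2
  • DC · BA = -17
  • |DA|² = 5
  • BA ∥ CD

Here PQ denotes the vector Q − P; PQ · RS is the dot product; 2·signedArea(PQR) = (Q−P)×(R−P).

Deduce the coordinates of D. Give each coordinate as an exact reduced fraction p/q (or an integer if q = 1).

1. D_x = -11  [CB ∥ DA ∩ BA ∥ CD]
2. D_y = -8  [CB ∥ DA ∩ BA ∥ CD]
   → D = (-11, -8)

D = (-11, -8)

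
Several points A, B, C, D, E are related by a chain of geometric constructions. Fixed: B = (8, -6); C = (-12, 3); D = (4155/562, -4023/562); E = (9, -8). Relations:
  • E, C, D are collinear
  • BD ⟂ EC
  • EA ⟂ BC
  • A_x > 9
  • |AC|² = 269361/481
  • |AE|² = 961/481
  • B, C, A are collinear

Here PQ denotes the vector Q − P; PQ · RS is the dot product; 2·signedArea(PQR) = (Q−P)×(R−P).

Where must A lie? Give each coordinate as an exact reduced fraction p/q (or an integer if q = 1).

A = (4608/481, -3228/481)

1. A_x = 4608/481  [B, C, A are collinear ∩ EA ⟂ BC]
2. A_y = -3228/481  [B, C, A are collinear ∩ EA ⟂ BC]
   → A = (4608/481, -3228/481)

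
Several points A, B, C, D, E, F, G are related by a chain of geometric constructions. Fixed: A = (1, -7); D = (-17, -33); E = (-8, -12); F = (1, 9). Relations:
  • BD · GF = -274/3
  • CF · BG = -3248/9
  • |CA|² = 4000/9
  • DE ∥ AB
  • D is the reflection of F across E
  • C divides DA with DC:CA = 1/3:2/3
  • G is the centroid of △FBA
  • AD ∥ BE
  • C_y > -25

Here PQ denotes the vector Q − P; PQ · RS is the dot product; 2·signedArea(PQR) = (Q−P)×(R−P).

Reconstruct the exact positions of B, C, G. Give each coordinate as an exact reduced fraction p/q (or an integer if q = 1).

1. B_x = 10  [AD ∥ BE ∩ DE ∥ AB]
2. B_y = 14  [AD ∥ BE ∩ DE ∥ AB]
   → B = (10, 14)
3. C_x = -11  [C divides DA with DC:CA = 1/3:2/3]
4. C_y = -73/3  [C divides DA with DC:CA = 1/3:2/3]
   → C = (-11, -73/3)
5. G_x = 4  [G is the centroid of △FBA]
6. G_y = 16/3  [G is the centroid of △FBA]
   → G = (4, 16/3)

B = (10, 14)
C = (-11, -73/3)
G = (4, 16/3)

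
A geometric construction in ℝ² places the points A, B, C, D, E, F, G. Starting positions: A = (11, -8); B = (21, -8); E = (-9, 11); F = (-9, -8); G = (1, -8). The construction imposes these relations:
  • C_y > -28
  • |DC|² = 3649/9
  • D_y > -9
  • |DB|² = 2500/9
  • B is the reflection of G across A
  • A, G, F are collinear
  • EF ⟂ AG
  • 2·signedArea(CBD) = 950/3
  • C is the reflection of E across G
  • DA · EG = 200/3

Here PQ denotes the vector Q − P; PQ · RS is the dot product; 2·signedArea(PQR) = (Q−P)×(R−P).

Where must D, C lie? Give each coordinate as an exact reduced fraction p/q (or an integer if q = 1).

1. C_x = 11  [C is the reflection of E across G]
2. C_y = -27  [C is the reflection of E across G]
   → C = (11, -27)
3. D_x = 13/3  [DA · EG = 200/3 ∩ 2·signedArea(CBD) = 950/3]
4. D_y = -8  [DA · EG = 200/3 ∩ 2·signedArea(CBD) = 950/3]
   → D = (13/3, -8)

C = (11, -27)
D = (13/3, -8)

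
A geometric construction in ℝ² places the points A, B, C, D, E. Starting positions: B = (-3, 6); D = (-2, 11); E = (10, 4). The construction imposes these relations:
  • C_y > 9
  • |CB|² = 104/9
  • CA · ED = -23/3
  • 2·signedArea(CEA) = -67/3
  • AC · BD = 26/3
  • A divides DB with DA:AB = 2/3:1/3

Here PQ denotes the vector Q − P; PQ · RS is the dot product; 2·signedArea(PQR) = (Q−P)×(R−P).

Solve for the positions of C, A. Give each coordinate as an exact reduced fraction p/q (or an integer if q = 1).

1. A_x = -8/3  [A divides DB with DA:AB = 2/3:1/3]
2. A_y = 23/3  [A divides DB with DA:AB = 2/3:1/3]
   → A = (-8/3, 23/3)
3. C_x = -7/3  [2·signedArea(CEA) = -67/3 ∩ CA · ED = -23/3]
4. C_y = 28/3  [2·signedArea(CEA) = -67/3 ∩ CA · ED = -23/3]
   → C = (-7/3, 28/3)

A = (-8/3, 23/3)
C = (-7/3, 28/3)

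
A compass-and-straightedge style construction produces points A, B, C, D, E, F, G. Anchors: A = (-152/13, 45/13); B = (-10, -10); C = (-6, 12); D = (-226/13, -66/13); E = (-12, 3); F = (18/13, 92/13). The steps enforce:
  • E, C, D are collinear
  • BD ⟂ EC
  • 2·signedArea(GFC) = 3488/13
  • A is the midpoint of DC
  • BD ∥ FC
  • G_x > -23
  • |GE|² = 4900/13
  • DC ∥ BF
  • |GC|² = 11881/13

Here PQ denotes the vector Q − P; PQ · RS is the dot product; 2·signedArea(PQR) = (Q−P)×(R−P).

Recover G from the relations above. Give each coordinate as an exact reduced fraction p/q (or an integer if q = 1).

G = (-296/13, -171/13)

1. G_x = -296/13  [line -64/13·x + -96/13·y + -2720/13 = 0 ∩ |GE|² = 4900/13]
2. G_y = -171/13  [line -64/13·x + -96/13·y + -2720/13 = 0 ∩ |GE|² = 4900/13]
   → G = (-296/13, -171/13)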